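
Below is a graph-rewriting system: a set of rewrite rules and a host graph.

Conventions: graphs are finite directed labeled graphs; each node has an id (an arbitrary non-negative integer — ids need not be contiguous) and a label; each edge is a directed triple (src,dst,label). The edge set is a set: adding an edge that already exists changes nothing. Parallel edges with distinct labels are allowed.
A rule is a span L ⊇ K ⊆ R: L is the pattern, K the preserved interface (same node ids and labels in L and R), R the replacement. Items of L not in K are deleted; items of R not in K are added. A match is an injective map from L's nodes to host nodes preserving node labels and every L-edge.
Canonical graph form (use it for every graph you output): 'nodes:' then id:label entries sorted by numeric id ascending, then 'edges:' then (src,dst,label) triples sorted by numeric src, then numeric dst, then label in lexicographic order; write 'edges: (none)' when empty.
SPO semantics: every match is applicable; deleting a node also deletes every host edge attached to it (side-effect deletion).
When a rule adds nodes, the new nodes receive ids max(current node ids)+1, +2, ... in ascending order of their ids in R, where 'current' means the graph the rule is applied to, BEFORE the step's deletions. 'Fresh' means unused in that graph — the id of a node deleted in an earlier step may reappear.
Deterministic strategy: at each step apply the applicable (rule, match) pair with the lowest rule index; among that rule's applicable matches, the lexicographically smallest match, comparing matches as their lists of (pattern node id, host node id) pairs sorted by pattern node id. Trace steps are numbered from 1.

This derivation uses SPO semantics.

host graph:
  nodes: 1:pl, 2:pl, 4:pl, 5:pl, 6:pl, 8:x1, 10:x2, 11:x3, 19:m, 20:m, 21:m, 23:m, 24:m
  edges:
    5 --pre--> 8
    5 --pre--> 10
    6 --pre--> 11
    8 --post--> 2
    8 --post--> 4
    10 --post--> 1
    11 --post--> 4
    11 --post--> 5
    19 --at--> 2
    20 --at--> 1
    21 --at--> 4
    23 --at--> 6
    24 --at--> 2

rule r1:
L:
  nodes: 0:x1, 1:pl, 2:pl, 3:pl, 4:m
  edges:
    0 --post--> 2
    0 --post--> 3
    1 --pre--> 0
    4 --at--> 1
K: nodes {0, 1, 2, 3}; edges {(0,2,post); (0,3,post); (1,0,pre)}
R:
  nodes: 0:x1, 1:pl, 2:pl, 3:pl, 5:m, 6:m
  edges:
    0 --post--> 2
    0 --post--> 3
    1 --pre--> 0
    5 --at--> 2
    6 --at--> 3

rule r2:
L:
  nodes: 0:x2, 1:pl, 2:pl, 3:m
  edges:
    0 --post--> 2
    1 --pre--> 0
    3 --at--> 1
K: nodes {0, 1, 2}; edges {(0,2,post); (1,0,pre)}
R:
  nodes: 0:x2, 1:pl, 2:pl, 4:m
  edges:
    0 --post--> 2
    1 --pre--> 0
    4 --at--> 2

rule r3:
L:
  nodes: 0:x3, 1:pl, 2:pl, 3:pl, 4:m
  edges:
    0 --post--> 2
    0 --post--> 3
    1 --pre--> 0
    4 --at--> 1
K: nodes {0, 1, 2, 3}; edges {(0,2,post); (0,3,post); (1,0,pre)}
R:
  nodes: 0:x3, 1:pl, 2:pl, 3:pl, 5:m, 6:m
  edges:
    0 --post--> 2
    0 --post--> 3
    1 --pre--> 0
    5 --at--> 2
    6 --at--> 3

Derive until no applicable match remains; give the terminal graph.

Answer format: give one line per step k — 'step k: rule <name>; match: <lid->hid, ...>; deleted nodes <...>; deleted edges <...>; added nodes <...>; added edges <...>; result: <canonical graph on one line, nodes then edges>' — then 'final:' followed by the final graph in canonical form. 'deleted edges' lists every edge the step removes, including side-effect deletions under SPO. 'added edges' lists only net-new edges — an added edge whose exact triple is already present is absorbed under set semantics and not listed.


step 1: rule r3; match: 0->11, 1->6, 2->4, 3->5, 4->23; deleted nodes 23; deleted edges (23,6,at); added nodes 25, 26; added edges (25,4,at); (26,5,at); result: nodes: 1:pl, 2:pl, 4:pl, 5:pl, 6:pl, 8:x1, 10:x2, 11:x3, 19:m, 20:m, 21:m, 24:m, 25:m, 26:m edges: (5,8,pre); (5,10,pre); (6,11,pre); (8,2,post); (8,4,post); (10,1,post); (11,4,post); (11,5,post); (19,2,at); (20,1,at); (21,4,at); (24,2,at); (25,4,at); (26,5,at)
step 2: rule r1; match: 0->8, 1->5, 2->2, 3->4, 4->26; deleted nodes 26; deleted edges (26,5,at); added nodes 27, 28; added edges (27,2,at); (28,4,at); result: nodes: 1:pl, 2:pl, 4:pl, 5:pl, 6:pl, 8:x1, 10:x2, 11:x3, 19:m, 20:m, 21:m, 24:m, 25:m, 27:m, 28:m edges: (5,8,pre); (5,10,pre); (6,11,pre); (8,2,post); (8,4,post); (10,1,post); (11,4,post); (11,5,post); (19,2,at); (20,1,at); (21,4,at); (24,2,at); (25,4,at); (27,2,at); (28,4,at)
final:
nodes: 1:pl, 2:pl, 4:pl, 5:pl, 6:pl, 8:x1, 10:x2, 11:x3, 19:m, 20:m, 21:m, 24:m, 25:m, 27:m, 28:m
edges: (5,8,pre); (5,10,pre); (6,11,pre); (8,2,post); (8,4,post); (10,1,post); (11,4,post); (11,5,post); (19,2,at); (20,1,at); (21,4,at); (24,2,at); (25,4,at); (27,2,at); (28,4,at)


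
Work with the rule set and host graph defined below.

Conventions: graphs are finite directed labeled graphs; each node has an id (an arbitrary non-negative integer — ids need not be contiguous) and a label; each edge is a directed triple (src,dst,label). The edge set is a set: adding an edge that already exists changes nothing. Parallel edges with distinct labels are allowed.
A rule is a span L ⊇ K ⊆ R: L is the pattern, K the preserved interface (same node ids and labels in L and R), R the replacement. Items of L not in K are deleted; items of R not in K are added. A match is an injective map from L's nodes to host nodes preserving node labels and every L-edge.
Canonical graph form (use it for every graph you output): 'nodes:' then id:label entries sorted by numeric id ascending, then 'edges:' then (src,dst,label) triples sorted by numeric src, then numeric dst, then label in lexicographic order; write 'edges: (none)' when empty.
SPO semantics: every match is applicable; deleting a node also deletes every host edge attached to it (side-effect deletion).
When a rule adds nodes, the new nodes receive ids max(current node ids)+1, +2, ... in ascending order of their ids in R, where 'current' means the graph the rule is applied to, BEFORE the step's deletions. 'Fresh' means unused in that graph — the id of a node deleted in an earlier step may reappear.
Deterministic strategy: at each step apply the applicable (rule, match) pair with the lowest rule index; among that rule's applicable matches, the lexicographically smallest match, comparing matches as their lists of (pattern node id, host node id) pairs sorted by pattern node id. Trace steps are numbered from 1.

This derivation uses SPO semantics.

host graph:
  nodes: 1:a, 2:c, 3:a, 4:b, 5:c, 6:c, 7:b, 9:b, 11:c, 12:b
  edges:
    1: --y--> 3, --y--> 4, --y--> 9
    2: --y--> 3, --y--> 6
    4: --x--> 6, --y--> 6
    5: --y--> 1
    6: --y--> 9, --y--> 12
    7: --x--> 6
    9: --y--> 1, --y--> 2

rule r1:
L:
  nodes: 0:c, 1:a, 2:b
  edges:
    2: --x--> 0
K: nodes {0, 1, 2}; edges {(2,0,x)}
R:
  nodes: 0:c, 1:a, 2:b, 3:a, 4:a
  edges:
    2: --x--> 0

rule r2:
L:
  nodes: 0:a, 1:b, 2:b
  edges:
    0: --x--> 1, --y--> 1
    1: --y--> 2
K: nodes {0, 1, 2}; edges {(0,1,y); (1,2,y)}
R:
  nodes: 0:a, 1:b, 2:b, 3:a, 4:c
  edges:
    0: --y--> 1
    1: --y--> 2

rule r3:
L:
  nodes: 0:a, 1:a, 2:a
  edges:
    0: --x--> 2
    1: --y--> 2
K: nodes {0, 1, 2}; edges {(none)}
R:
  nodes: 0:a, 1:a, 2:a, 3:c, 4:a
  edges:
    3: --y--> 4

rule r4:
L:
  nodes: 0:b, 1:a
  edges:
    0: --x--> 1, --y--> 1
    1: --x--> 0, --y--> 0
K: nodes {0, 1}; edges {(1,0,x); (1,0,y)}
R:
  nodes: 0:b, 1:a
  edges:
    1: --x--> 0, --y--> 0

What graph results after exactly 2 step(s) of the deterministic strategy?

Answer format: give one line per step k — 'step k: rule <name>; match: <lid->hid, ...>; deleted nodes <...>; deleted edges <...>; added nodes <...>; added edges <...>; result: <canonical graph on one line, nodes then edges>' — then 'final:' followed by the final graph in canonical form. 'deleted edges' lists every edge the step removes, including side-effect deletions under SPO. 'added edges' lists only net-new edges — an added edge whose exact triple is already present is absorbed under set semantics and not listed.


step 1: rule r1; match: 0->6, 1->1, 2->4; deleted nodes (none); deleted edges (none); added nodes 13, 14; added edges (none); result: nodes: 1:a, 2:c, 3:a, 4:b, 5:c, 6:c, 7:b, 9:b, 11:c, 12:b, 13:a, 14:a edges: (1,3,y); (1,4,y); (1,9,y); (2,3,y); (2,6,y); (4,6,x); (4,6,y); (5,1,y); (6,9,y); (6,12,y); (7,6,x); (9,1,y); (9,2,y)
step 2: rule r1; match: 0->6, 1->1, 2->4; deleted nodes (none); deleted edges (none); added nodes 15, 16; added edges (none); result: nodes: 1:a, 2:c, 3:a, 4:b, 5:c, 6:c, 7:b, 9:b, 11:c, 12:b, 13:a, 14:a, 15:a, 16:a edges: (1,3,y); (1,4,y); (1,9,y); (2,3,y); (2,6,y); (4,6,x); (4,6,y); (5,1,y); (6,9,y); (6,12,y); (7,6,x); (9,1,y); (9,2,y)
final:
nodes: 1:a, 2:c, 3:a, 4:b, 5:c, 6:c, 7:b, 9:b, 11:c, 12:b, 13:a, 14:a, 15:a, 16:a
edges: (1,3,y); (1,4,y); (1,9,y); (2,3,y); (2,6,y); (4,6,x); (4,6,y); (5,1,y); (6,9,y); (6,12,y); (7,6,x); (9,1,y); (9,2,y)


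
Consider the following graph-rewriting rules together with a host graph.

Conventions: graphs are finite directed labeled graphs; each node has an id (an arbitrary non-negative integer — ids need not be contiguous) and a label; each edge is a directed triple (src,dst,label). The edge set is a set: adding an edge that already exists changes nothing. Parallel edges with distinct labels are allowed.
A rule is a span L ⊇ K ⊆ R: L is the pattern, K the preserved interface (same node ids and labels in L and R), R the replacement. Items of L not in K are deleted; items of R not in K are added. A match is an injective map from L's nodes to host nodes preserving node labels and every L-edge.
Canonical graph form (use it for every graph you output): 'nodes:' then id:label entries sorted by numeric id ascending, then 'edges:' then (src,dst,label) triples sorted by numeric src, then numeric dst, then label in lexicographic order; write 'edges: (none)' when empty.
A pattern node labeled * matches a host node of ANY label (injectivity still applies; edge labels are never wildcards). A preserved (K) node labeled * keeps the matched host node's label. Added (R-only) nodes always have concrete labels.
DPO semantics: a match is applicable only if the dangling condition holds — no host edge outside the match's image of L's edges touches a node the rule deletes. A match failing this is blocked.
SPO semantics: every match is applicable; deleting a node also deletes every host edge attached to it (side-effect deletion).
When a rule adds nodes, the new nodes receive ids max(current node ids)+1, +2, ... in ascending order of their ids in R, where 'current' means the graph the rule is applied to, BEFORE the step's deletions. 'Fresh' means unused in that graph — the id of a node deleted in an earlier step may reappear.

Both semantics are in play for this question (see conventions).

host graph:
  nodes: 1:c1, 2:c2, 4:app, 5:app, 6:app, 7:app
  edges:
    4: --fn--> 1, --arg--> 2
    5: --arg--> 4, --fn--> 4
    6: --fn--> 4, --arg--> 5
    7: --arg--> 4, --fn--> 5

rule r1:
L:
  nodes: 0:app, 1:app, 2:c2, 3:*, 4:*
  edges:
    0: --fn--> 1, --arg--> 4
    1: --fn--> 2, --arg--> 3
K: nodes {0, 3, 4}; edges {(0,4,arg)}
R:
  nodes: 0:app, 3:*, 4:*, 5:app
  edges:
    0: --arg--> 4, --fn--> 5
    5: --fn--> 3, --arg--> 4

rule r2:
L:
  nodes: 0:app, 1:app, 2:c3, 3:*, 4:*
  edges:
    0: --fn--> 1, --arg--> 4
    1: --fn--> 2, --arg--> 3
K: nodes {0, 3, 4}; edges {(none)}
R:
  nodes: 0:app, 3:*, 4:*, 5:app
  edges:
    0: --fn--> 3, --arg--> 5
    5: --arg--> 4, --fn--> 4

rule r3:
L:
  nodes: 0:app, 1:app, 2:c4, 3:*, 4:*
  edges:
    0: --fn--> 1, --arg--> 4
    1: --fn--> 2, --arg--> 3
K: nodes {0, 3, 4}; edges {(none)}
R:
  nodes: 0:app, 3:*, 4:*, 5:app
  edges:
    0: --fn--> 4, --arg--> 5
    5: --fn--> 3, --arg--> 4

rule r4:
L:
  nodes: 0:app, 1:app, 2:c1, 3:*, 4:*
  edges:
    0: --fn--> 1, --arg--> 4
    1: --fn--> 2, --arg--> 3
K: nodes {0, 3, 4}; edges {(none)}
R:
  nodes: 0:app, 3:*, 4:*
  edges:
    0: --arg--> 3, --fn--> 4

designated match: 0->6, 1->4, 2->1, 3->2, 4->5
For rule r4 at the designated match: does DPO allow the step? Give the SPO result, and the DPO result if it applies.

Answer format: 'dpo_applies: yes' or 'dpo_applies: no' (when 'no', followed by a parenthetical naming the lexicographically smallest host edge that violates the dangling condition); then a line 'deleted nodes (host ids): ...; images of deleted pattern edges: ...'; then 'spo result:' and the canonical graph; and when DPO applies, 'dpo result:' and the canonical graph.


dpo_applies: no
(the rule deletes node 4, which keeps host edge (5,4,arg) outside the match image — the dangling condition fails, DPO blocks; SPO proceeds and side-deletes such edges)
deleted nodes (host ids): 1, 4; images of deleted pattern edges: (4,1,fn); (4,2,arg); (6,4,fn); (6,5,arg)
spo result:
nodes: 2:c2, 5:app, 6:app, 7:app
edges: (6,2,arg); (6,5,fn); (7,5,fn)


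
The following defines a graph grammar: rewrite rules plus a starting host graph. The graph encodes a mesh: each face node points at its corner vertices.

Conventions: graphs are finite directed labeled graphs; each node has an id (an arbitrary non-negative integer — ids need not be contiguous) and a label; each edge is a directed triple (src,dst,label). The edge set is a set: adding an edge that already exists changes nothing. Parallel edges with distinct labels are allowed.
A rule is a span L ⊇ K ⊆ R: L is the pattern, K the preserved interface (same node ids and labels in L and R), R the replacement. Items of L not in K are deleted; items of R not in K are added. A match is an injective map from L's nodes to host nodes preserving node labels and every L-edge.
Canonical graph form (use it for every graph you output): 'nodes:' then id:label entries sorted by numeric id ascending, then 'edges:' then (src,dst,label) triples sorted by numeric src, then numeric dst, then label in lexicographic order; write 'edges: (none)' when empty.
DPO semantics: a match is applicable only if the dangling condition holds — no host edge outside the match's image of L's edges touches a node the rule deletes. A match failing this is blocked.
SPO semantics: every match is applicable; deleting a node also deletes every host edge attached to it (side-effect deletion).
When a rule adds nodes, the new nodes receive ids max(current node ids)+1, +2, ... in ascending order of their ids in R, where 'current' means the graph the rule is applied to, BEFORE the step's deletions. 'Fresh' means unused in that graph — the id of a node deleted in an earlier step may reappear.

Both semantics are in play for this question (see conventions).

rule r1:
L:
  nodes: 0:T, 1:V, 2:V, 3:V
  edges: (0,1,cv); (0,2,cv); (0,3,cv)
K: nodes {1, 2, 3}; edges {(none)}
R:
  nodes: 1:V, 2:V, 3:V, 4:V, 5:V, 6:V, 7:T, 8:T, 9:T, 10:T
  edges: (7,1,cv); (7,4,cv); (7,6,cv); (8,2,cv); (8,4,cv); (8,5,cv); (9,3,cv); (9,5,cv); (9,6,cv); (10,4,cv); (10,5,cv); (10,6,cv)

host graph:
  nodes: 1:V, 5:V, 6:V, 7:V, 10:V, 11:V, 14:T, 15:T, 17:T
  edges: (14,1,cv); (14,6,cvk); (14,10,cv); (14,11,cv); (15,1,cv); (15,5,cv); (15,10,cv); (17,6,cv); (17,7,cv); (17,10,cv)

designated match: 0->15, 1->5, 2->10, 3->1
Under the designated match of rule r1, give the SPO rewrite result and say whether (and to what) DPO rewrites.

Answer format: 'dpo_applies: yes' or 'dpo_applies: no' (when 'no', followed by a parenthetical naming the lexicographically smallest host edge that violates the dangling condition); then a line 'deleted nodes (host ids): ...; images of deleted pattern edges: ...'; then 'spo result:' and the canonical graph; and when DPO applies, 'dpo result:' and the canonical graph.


dpo_applies: yes
deleted nodes (host ids): 15; images of deleted pattern edges: (15,1,cv); (15,5,cv); (15,10,cv)
spo result:
nodes: 1:V, 5:V, 6:V, 7:V, 10:V, 11:V, 14:T, 17:T, 18:V, 19:V, 20:V, 21:T, 22:T, 23:T, 24:T
edges: (14,1,cv); (14,6,cvk); (14,10,cv); (14,11,cv); (17,6,cv); (17,7,cv); (17,10,cv); (21,5,cv); (21,18,cv); (21,20,cv); (22,10,cv); (22,18,cv); (22,19,cv); (23,1,cv); (23,19,cv); (23,20,cv); (24,18,cv); (24,19,cv); (24,20,cv)
dpo result:
nodes: 1:V, 5:V, 6:V, 7:V, 10:V, 11:V, 14:T, 17:T, 18:V, 19:V, 20:V, 21:T, 22:T, 23:T, 24:T
edges: (14,1,cv); (14,6,cvk); (14,10,cv); (14,11,cv); (17,6,cv); (17,7,cv); (17,10,cv); (21,5,cv); (21,18,cv); (21,20,cv); (22,10,cv); (22,18,cv); (22,19,cv); (23,1,cv); (23,19,cv); (23,20,cv); (24,18,cv); (24,19,cv); (24,20,cv)


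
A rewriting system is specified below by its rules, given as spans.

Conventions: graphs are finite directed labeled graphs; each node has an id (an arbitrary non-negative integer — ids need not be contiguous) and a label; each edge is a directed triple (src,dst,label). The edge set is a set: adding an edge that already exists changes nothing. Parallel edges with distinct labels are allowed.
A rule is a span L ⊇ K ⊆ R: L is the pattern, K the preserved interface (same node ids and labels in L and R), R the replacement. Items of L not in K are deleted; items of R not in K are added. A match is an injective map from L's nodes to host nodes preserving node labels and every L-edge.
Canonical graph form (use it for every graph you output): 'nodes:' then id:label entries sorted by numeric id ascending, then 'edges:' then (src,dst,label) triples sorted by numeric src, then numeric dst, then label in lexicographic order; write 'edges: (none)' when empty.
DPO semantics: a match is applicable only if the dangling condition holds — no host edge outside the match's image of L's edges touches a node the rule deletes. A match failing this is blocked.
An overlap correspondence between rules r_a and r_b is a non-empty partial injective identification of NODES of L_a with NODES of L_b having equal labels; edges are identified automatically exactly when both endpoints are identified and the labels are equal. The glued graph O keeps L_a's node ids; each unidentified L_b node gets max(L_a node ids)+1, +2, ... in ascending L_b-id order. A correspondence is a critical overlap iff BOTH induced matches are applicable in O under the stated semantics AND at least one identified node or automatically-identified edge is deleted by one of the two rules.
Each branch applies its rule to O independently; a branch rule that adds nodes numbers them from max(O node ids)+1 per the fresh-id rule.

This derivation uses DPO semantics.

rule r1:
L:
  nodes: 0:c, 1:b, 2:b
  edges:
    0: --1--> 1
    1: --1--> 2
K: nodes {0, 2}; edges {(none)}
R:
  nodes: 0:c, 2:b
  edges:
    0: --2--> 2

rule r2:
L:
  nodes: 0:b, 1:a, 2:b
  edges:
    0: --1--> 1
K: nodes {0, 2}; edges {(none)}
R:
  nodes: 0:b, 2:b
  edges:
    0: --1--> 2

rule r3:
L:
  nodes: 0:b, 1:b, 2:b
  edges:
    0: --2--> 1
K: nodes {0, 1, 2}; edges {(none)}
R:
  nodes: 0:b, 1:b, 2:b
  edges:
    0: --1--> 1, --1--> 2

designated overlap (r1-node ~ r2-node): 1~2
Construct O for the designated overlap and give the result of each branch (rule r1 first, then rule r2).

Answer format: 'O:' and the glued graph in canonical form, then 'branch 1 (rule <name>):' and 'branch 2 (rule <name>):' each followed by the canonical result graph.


O:
nodes: 0:c, 1:b, 2:b, 3:b, 4:a
edges: (0,1,1); (1,2,1); (3,4,1)
branch 1 (rule r1):
nodes: 0:c, 2:b, 3:b, 4:a
edges: (0,2,2); (3,4,1)
branch 2 (rule r2):
nodes: 0:c, 1:b, 2:b, 3:b
edges: (0,1,1); (1,2,1); (3,1,1)


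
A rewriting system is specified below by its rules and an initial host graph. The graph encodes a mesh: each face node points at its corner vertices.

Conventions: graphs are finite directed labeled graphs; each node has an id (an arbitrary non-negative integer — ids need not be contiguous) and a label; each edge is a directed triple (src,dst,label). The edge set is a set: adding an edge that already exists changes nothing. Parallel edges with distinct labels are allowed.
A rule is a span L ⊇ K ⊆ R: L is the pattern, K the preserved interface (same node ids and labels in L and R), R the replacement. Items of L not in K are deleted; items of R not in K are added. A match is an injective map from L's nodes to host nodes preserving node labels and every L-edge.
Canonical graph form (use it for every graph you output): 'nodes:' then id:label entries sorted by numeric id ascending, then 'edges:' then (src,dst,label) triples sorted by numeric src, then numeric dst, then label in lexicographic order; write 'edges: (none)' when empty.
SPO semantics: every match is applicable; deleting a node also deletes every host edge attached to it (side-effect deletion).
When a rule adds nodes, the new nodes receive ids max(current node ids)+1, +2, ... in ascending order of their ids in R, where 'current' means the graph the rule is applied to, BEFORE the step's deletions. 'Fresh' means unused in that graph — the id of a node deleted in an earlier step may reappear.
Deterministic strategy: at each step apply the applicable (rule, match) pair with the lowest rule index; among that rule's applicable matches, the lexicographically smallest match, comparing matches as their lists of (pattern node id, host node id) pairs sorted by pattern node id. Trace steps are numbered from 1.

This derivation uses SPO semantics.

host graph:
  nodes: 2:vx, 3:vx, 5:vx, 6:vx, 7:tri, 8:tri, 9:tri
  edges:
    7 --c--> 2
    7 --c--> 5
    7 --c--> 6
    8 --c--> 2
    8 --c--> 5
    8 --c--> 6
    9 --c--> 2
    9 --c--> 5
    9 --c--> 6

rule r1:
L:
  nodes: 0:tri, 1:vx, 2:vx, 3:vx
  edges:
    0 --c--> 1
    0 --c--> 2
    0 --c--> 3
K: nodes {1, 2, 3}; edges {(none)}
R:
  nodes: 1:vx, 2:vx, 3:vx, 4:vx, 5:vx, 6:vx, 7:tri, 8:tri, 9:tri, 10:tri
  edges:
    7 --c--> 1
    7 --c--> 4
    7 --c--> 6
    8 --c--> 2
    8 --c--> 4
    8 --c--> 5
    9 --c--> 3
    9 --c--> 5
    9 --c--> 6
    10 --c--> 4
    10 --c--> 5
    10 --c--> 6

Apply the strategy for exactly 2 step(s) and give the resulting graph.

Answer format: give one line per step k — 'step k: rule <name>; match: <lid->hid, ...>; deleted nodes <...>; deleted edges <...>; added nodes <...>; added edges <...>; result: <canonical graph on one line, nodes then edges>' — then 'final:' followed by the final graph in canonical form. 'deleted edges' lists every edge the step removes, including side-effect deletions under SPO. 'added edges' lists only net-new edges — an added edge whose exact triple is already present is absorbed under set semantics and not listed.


step 1: rule r1; match: 0->7, 1->2, 2->5, 3->6; deleted nodes 7; deleted edges (7,2,c); (7,5,c); (7,6,c); added nodes 10, 11, 12, 13, 14, 15, 16; added edges (13,2,c); (13,10,c); (13,12,c); (14,5,c); (14,10,c); (14,11,c); (15,6,c); (15,11,c); (15,12,c); (16,10,c); (16,11,c); (16,12,c); result: nodes: 2:vx, 3:vx, 5:vx, 6:vx, 8:tri, 9:tri, 10:vx, 11:vx, 12:vx, 13:tri, 14:tri, 15:tri, 16:tri edges: (8,2,c); (8,5,c); (8,6,c); (9,2,c); (9,5,c); (9,6,c); (13,2,c); (13,10,c); (13,12,c); (14,5,c); (14,10,c); (14,11,c); (15,6,c); (15,11,c); (15,12,c); (16,10,c); (16,11,c); (16,12,c)
step 2: rule r1; match: 0->8, 1->2, 2->5, 3->6; deleted nodes 8; deleted edges (8,2,c); (8,5,c); (8,6,c); added nodes 17, 18, 19, 20, 21, 22, 23; added edges (20,2,c); (20,17,c); (20,19,c); (21,5,c); (21,17,c); (21,18,c); (22,6,c); (22,18,c); (22,19,c); (23,17,c); (23,18,c); (23,19,c); result: nodes: 2:vx, 3:vx, 5:vx, 6:vx, 9:tri, 10:vx, 11:vx, 12:vx, 13:tri, 14:tri, 15:tri, 16:tri, 17:vx, 18:vx, 19:vx, 20:tri, 21:tri, 22:tri, 23:tri edges: (9,2,c); (9,5,c); (9,6,c); (13,2,c); (13,10,c); (13,12,c); (14,5,c); (14,10,c); (14,11,c); (15,6,c); (15,11,c); (15,12,c); (16,10,c); (16,11,c); (16,12,c); (20,2,c); (20,17,c); (20,19,c); (21,5,c); (21,17,c); (21,18,c); (22,6,c); (22,18,c); (22,19,c); (23,17,c); (23,18,c); (23,19,c)
final:
nodes: 2:vx, 3:vx, 5:vx, 6:vx, 9:tri, 10:vx, 11:vx, 12:vx, 13:tri, 14:tri, 15:tri, 16:tri, 17:vx, 18:vx, 19:vx, 20:tri, 21:tri, 22:tri, 23:tri
edges: (9,2,c); (9,5,c); (9,6,c); (13,2,c); (13,10,c); (13,12,c); (14,5,c); (14,10,c); (14,11,c); (15,6,c); (15,11,c); (15,12,c); (16,10,c); (16,11,c); (16,12,c); (20,2,c); (20,17,c); (20,19,c); (21,5,c); (21,17,c); (21,18,c); (22,6,c); (22,18,c); (22,19,c); (23,17,c); (23,18,c); (23,19,c)


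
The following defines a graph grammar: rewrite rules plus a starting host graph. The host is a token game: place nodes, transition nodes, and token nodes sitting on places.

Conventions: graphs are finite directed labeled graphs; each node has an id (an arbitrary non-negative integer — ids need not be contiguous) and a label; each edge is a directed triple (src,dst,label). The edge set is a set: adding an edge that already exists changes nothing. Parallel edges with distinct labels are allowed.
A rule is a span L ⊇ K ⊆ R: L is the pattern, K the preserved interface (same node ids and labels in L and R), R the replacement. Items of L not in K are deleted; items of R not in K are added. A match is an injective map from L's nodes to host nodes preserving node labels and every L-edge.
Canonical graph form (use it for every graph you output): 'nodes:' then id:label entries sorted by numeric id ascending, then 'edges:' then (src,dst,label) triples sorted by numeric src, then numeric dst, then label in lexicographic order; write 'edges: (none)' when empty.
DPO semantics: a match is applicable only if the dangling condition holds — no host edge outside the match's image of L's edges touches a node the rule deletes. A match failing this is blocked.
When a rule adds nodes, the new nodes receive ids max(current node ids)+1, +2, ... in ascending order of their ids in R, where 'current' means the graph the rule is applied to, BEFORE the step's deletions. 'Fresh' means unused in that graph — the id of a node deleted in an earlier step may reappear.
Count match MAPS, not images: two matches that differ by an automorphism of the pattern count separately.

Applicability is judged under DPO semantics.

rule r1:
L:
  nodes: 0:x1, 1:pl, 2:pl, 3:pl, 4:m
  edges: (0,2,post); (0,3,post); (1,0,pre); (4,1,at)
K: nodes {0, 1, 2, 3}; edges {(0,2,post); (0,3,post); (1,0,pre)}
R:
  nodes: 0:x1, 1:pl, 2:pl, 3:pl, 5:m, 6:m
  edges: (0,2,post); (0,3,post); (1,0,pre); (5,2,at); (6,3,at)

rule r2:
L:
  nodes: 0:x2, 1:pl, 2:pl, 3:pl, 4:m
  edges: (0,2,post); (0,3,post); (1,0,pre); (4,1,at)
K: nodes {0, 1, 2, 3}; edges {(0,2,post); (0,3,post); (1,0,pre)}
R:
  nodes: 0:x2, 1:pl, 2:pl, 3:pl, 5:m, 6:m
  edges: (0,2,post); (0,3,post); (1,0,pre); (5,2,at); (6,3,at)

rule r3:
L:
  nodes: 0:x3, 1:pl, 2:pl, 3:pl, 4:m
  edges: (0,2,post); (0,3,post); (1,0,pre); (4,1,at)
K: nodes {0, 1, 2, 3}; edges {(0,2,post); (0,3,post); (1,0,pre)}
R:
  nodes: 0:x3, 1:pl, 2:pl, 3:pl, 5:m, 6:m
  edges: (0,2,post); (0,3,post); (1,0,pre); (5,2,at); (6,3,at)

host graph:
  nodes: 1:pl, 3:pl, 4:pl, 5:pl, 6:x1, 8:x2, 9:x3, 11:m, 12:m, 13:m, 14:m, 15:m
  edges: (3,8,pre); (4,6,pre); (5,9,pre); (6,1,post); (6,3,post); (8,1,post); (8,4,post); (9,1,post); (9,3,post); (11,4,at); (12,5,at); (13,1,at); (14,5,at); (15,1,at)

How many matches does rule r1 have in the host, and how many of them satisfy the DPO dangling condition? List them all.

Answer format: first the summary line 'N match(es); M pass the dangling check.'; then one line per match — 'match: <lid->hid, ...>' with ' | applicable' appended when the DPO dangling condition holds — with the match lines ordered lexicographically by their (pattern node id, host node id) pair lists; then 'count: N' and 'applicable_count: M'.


2 match(es); 2 pass the dangling check.
match: 0->6, 1->4, 2->1, 3->3, 4->11 | applicable
match: 0->6, 1->4, 2->3, 3->1, 4->11 | applicable
count: 2
applicable_count: 2


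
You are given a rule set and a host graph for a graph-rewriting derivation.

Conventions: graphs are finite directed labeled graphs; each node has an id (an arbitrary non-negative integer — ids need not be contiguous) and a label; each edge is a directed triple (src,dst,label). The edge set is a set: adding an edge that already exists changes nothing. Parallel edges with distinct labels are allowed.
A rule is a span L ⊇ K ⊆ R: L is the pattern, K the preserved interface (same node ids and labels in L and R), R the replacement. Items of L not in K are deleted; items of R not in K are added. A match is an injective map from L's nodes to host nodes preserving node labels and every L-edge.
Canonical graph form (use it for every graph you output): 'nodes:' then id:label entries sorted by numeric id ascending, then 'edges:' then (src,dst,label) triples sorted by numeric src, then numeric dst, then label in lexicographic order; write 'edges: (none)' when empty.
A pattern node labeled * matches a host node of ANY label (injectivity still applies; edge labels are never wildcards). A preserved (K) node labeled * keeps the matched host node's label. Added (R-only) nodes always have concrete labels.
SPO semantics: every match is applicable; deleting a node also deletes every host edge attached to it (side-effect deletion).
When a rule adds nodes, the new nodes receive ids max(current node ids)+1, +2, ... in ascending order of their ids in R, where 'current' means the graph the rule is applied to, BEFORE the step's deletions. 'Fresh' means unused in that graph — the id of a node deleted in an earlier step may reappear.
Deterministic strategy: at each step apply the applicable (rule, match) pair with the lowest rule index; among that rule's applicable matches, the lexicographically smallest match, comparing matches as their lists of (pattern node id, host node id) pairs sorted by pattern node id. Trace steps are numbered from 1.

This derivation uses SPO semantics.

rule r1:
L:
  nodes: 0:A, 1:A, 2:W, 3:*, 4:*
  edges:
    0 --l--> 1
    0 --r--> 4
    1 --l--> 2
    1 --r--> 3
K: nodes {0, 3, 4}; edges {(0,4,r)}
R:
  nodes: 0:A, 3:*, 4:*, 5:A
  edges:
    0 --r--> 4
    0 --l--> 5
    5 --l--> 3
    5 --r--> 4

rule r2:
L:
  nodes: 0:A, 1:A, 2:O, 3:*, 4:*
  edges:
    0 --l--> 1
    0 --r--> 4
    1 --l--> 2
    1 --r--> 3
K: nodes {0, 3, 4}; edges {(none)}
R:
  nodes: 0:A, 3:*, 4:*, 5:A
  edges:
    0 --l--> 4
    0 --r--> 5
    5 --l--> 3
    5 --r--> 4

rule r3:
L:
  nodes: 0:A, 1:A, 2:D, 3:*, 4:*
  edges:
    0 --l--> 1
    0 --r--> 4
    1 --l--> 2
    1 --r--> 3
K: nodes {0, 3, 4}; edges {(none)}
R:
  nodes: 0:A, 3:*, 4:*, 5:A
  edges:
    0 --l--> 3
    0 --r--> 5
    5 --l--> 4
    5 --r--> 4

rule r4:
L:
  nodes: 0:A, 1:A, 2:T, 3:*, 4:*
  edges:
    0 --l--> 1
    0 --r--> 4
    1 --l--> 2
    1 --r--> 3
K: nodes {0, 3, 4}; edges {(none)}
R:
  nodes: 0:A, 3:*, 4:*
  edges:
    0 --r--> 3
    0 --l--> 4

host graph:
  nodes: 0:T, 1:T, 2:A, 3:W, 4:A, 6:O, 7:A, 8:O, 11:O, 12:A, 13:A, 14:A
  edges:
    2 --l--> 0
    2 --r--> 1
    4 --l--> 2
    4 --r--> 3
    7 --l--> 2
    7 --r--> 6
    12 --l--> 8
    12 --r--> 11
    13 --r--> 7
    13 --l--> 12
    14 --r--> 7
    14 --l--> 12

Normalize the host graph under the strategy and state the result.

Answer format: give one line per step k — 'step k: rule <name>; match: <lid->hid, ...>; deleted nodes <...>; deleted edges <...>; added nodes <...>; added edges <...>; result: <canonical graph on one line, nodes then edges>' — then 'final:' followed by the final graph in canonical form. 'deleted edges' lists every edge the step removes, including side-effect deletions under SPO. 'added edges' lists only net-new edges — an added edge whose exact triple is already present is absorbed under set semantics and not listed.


step 1: rule r2; match: 0->13, 1->12, 2->8, 3->11, 4->7; deleted nodes 8, 12; deleted edges (12,8,l); (12,11,r); (13,7,r); (13,12,l); (14,12,l); added nodes 15; added edges (13,7,l); (13,15,r); (15,7,r); (15,11,l); result: nodes: 0:T, 1:T, 2:A, 3:W, 4:A, 6:O, 7:A, 11:O, 13:A, 14:A, 15:A edges: (2,0,l); (2,1,r); (4,2,l); (4,3,r); (7,2,l); (7,6,r); (13,7,l); (13,15,r); (14,7,r); (15,7,r); (15,11,l)
step 2: rule r4; match: 0->4, 1->2, 2->0, 3->1, 4->3; deleted nodes 0, 2; deleted edges (2,0,l); (2,1,r); (4,2,l); (4,3,r); (7,2,l); added nodes (none); added edges (4,1,r); (4,3,l); result: nodes: 1:T, 3:W, 4:A, 6:O, 7:A, 11:O, 13:A, 14:A, 15:A edges: (4,1,r); (4,3,l); (7,6,r); (13,7,l); (13,15,r); (14,7,r); (15,7,r); (15,11,l)
final:
nodes: 1:T, 3:W, 4:A, 6:O, 7:A, 11:O, 13:A, 14:A, 15:A
edges: (4,1,r); (4,3,l); (7,6,r); (13,7,l); (13,15,r); (14,7,r); (15,7,r); (15,11,l)


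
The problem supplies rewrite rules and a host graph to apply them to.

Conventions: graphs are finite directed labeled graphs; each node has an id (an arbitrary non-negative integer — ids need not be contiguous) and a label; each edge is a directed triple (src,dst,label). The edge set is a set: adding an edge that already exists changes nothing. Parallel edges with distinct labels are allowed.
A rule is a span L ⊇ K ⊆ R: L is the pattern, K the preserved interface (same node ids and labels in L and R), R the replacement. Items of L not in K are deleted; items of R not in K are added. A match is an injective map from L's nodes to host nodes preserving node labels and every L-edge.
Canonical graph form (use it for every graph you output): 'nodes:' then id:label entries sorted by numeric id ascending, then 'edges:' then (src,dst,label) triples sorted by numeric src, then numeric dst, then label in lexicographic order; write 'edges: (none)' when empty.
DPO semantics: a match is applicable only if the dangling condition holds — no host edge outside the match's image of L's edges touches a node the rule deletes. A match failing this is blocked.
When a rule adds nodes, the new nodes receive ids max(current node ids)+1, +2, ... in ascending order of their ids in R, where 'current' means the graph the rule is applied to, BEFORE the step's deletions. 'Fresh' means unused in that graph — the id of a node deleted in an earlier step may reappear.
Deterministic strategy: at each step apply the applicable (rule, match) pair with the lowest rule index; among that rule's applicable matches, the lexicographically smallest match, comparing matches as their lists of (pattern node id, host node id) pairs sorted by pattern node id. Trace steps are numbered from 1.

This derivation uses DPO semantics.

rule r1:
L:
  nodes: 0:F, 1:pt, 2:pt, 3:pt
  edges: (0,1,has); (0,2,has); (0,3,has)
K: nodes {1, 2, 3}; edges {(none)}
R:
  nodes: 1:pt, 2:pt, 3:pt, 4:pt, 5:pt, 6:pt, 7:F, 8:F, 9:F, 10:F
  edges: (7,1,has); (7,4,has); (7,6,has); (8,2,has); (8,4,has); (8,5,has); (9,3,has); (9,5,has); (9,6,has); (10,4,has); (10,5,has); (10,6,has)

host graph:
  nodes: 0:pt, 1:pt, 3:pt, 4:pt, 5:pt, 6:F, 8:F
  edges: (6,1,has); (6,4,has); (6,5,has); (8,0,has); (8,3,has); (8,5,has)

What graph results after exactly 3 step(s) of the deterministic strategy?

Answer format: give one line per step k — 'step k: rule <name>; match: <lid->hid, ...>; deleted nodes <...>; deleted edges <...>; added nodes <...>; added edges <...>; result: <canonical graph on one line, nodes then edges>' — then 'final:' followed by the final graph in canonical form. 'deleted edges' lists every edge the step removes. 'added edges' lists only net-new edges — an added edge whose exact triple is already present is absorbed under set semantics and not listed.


step 1: rule r1; match: 0->6, 1->1, 2->4, 3->5; deleted nodes 6; deleted edges (6,1,has); (6,4,has); (6,5,has); added nodes 9, 10, 11, 12, 13, 14, 15; added edges (12,1,has); (12,9,has); (12,11,has); (13,4,has); (13,9,has); (13,10,has); (14,5,has); (14,10,has); (14,11,has); (15,9,has); (15,10,has); (15,11,has); result: nodes: 0:pt, 1:pt, 3:pt, 4:pt, 5:pt, 8:F, 9:pt, 10:pt, 11:pt, 12:F, 13:F, 14:F, 15:F edges: (8,0,has); (8,3,has); (8,5,has); (12,1,has); (12,9,has); (12,11,has); (13,4,has); (13,9,has); (13,10,has); (14,5,has); (14,10,has); (14,11,has); (15,9,has); (15,10,has); (15,11,has)
step 2: rule r1; match: 0->8, 1->0, 2->3, 3->5; deleted nodes 8; deleted edges (8,0,has); (8,3,has); (8,5,has); added nodes 16, 17, 18, 19, 20, 21, 22; added edges (19,0,has); (19,16,has); (19,18,has); (20,3,has); (20,16,has); (20,17,has); (21,5,has); (21,17,has); (21,18,has); (22,16,has); (22,17,has); (22,18,has); result: nodes: 0:pt, 1:pt, 3:pt, 4:pt, 5:pt, 9:pt, 10:pt, 11:pt, 12:F, 13:F, 14:F, 15:F, 16:pt, 17:pt, 18:pt, 19:F, 20:F, 21:F, 22:F edges: (12,1,has); (12,9,has); (12,11,has); (13,4,has); (13,9,has); (13,10,has); (14,5,has); (14,10,has); (14,11,has); (15,9,has); (15,10,has); (15,11,has); (19,0,has); (19,16,has); (19,18,has); (20,3,has); (20,16,has); (20,17,has); (21,5,has); (21,17,has); (21,18,has); (22,16,has); (22,17,has); (22,18,has)
step 3: rule r1; match: 0->12, 1->1, 2->9, 3->11; deleted nodes 12; deleted edges (12,1,has); (12,9,has); (12,11,has); added nodes 23, 24, 25, 26, 27, 28, 29; added edges (26,1,has); (26,23,has); (26,25,has); (27,9,has); (27,23,has); (27,24,has); (28,11,has); (28,24,has); (28,25,has); (29,23,has); (29,24,has); (29,25,has); result: nodes: 0:pt, 1:pt, 3:pt, 4:pt, 5:pt, 9:pt, 10:pt, 11:pt, 13:F, 14:F, 15:F, 16:pt, 17:pt, 18:pt, 19:F, 20:F, 21:F, 22:F, 23:pt, 24:pt, 25:pt, 26:F, 27:F, 28:F, 29:F edges: (13,4,has); (13,9,has); (13,10,has); (14,5,has); (14,10,has); (14,11,has); (15,9,has); (15,10,has); (15,11,has); (19,0,has); (19,16,has); (19,18,has); (20,3,has); (20,16,has); (20,17,has); (21,5,has); (21,17,has); (21,18,has); (22,16,has); (22,17,has); (22,18,has); (26,1,has); (26,23,has); (26,25,has); (27,9,has); (27,23,has); (27,24,has); (28,11,has); (28,24,has); (28,25,has); (29,23,has); (29,24,has); (29,25,has)
final:
nodes: 0:pt, 1:pt, 3:pt, 4:pt, 5:pt, 9:pt, 10:pt, 11:pt, 13:F, 14:F, 15:F, 16:pt, 17:pt, 18:pt, 19:F, 20:F, 21:F, 22:F, 23:pt, 24:pt, 25:pt, 26:F, 27:F, 28:F, 29:F
edges: (13,4,has); (13,9,has); (13,10,has); (14,5,has); (14,10,has); (14,11,has); (15,9,has); (15,10,has); (15,11,has); (19,0,has); (19,16,has); (19,18,has); (20,3,has); (20,16,has); (20,17,has); (21,5,has); (21,17,has); (21,18,has); (22,16,has); (22,17,has); (22,18,has); (26,1,has); (26,23,has); (26,25,has); (27,9,has); (27,23,has); (27,24,has); (28,11,has); (28,24,has); (28,25,has); (29,23,has); (29,24,has); (29,25,has)


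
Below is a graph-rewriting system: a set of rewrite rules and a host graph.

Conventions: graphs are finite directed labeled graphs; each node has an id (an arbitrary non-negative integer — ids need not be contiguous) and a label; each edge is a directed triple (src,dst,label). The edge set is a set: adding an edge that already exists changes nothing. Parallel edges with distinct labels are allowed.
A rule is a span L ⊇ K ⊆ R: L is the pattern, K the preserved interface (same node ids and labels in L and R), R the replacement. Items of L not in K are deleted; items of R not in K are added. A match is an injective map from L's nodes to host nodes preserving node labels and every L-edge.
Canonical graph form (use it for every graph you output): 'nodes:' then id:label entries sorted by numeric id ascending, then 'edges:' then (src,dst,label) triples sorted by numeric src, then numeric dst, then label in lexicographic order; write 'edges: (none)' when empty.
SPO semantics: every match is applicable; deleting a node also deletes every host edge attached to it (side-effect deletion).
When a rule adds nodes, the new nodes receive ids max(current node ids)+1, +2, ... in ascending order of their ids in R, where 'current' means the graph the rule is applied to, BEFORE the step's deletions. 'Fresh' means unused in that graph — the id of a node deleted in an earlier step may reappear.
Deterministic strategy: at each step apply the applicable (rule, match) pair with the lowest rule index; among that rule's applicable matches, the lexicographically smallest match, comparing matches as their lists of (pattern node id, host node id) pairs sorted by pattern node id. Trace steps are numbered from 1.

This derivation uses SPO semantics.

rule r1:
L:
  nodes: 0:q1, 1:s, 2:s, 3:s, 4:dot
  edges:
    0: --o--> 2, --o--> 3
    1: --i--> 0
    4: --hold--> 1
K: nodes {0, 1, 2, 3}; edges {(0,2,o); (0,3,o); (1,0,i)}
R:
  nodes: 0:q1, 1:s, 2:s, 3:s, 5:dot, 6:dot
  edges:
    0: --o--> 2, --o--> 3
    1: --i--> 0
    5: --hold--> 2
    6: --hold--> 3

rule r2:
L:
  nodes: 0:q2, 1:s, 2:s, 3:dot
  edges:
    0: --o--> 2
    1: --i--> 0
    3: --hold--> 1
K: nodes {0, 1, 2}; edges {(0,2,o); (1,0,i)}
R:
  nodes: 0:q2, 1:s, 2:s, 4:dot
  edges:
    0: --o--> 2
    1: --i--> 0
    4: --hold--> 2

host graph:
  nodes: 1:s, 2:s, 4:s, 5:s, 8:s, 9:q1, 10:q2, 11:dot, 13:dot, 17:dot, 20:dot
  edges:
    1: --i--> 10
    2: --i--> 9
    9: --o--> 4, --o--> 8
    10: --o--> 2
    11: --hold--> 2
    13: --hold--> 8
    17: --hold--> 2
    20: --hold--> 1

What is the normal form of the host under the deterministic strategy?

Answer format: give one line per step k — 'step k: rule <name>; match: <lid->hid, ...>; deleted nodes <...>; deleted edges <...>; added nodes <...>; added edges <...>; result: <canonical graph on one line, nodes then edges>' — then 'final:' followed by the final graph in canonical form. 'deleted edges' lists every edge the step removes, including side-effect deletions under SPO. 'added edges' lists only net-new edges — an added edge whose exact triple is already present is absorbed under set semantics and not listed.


step 1: rule r1; match: 0->9, 1->2, 2->4, 3->8, 4->11; deleted nodes 11; deleted edges (11,2,hold); added nodes 21, 22; added edges (21,4,hold); (22,8,hold); result: nodes: 1:s, 2:s, 4:s, 5:s, 8:s, 9:q1, 10:q2, 13:dot, 17:dot, 20:dot, 21:dot, 22:dot edges: (1,10,i); (2,9,i); (9,4,o); (9,8,o); (10,2,o); (13,8,hold); (17,2,hold); (20,1,hold); (21,4,hold); (22,8,hold)
step 2: rule r1; match: 0->9, 1->2, 2->4, 3->8, 4->17; deleted nodes 17; deleted edges (17,2,hold); added nodes 23, 24; added edges (23,4,hold); (24,8,hold); result: nodes: 1:s, 2:s, 4:s, 5:s, 8:s, 9:q1, 10:q2, 13:dot, 20:dot, 21:dot, 22:dot, 23:dot, 24:dot edges: (1,10,i); (2,9,i); (9,4,o); (9,8,o); (10,2,o); (13,8,hold); (20,1,hold); (21,4,hold); (22,8,hold); (23,4,hold); (24,8,hold)
step 3: rule r2; match: 0->10, 1->1, 2->2, 3->20; deleted nodes 20; deleted edges (20,1,hold); added nodes 25; added edges (25,2,hold); result: nodes: 1:s, 2:s, 4:s, 5:s, 8:s, 9:q1, 10:q2, 13:dot, 21:dot, 22:dot, 23:dot, 24:dot, 25:dot edges: (1,10,i); (2,9,i); (9,4,o); (9,8,o); (10,2,o); (13,8,hold); (21,4,hold); (22,8,hold); (23,4,hold); (24,8,hold); (25,2,hold)
step 4: rule r1; match: 0->9, 1->2, 2->4, 3->8, 4->25; deleted nodes 25; deleted edges (25,2,hold); added nodes 26, 27; added edges (26,4,hold); (27,8,hold); result: nodes: 1:s, 2:s, 4:s, 5:s, 8:s, 9:q1, 10:q2, 13:dot, 21:dot, 22:dot, 23:dot, 24:dot, 26:dot, 27:dot edges: (1,10,i); (2,9,i); (9,4,o); (9,8,o); (10,2,o); (13,8,hold); (21,4,hold); (22,8,hold); (23,4,hold); (24,8,hold); (26,4,hold); (27,8,hold)
final:
nodes: 1:s, 2:s, 4:s, 5:s, 8:s, 9:q1, 10:q2, 13:dot, 21:dot, 22:dot, 23:dot, 24:dot, 26:dot, 27:dot
edges: (1,10,i); (2,9,i); (9,4,o); (9,8,o); (10,2,o); (13,8,hold); (21,4,hold); (22,8,hold); (23,4,hold); (24,8,hold); (26,4,hold); (27,8,hold)
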